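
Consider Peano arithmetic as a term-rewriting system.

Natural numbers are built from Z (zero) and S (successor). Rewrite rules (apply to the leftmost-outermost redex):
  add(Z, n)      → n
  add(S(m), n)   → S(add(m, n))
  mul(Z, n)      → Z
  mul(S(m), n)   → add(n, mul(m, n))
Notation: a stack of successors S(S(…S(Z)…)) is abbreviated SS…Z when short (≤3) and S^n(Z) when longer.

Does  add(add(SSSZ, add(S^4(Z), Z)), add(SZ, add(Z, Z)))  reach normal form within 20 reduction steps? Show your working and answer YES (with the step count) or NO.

  start: add(add(SSSZ, add(S^4(Z), Z)), add(SZ, add(Z, Z)))
  step 1: add(S(add(SSZ, add(S^4(Z), Z))), add(SZ, add(Z, Z)))
  step 2: S(add(add(SSZ, add(S^4(Z), Z)), add(SZ, add(Z, Z))))
  step 3: S(add(S(add(SZ, add(S^4(Z), Z))), add(SZ, add(Z, Z))))
  step 4: S(S(add(add(SZ, add(S^4(Z), Z)), add(SZ, add(Z, Z)))))
  step 5: S(S(add(S(add(Z, add(S^4(Z), Z))), add(SZ, add(Z, Z)))))
  step 6: S(S(S(add(add(Z, add(S^4(Z), Z)), add(SZ, add(Z, Z))))))
  step 7: S(S(S(add(add(S^4(Z), Z), add(SZ, add(Z, Z))))))
  step 8: S(S(S(add(S(add(SSSZ, Z)), add(SZ, add(Z, Z))))))
  step 9: S(S(S(S(add(add(SSSZ, Z), add(SZ, add(Z, Z)))))))
  step 10: S(S(S(S(add(S(add(SSZ, Z)), add(SZ, add(Z, Z)))))))
  step 11: S(S(S(S(S(add(add(SSZ, Z), add(SZ, add(Z, Z))))))))
  step 12: S(S(S(S(S(add(S(add(SZ, Z)), add(SZ, add(Z, Z))))))))
  step 13: S(S(S(S(S(S(add(add(SZ, Z), add(SZ, add(Z, Z)))))))))
  step 14: S(S(S(S(S(S(add(S(add(Z, Z)), add(SZ, add(Z, Z)))))))))
  step 15: S(S(S(S(S(S(S(add(add(Z, Z), add(SZ, add(Z, Z))))))))))
  step 16: S(S(S(S(S(S(S(add(Z, add(SZ, add(Z, Z))))))))))
  step 17: S(S(S(S(S(S(S(add(SZ, add(Z, Z)))))))))
  step 18: S(S(S(S(S(S(S(S(add(Z, add(Z, Z))))))))))
  step 19: S(S(S(S(S(S(S(S(add(Z, Z)))))))))
  step 20: S^8(Z)

Answer: YES — reaches normal form S^8(Z) in 20 ≤ 20 steps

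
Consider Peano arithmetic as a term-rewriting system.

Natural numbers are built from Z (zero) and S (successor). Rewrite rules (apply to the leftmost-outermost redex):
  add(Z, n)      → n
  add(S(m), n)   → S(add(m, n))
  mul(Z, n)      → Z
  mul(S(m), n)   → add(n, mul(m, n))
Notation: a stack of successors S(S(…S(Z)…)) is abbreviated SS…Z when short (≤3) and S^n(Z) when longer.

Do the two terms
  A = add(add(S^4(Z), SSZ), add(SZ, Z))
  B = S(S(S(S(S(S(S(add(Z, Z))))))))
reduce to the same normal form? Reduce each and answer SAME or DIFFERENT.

Term A:
  start: add(add(S^4(Z), SSZ), add(SZ, Z))
  [1] add(S(add(SSSZ, SSZ)), add(SZ, Z))
  [2] S(add(add(SSSZ, SSZ), add(SZ, Z)))
  [3] S(add(S(add(SSZ, SSZ)), add(SZ, Z)))
  [4] S(S(add(add(SSZ, SSZ), add(SZ, Z))))
  [5] S(S(add(S(add(SZ, SSZ)), add(SZ, Z))))
  [6] S(S(S(add(add(SZ, SSZ), add(SZ, Z)))))
  [7] S(S(S(add(S(add(Z, SSZ)), add(SZ, Z)))))
  [8] S(S(S(S(add(add(Z, SSZ), add(SZ, Z))))))
  [9] S(S(S(S(add(SSZ, add(SZ, Z))))))
  [10] S(S(S(S(S(add(SZ, add(SZ, Z)))))))
  [11] S(S(S(S(S(S(add(Z, add(SZ, Z))))))))
  [12] S(S(S(S(S(S(add(SZ, Z)))))))
  [13] S(S(S(S(S(S(S(add(Z, Z))))))))
  [14] S^7(Z)

Term B:
  start: S(S(S(S(S(S(S(add(Z, Z))))))))
  [1] S^7(Z)

Answer: SAME — A ⇓ S^7(Z), B ⇓ S^7(Z)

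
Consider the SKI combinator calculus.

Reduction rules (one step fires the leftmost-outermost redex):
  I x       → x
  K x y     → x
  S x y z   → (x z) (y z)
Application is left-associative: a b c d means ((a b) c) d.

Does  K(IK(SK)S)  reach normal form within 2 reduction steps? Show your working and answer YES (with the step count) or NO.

Answer: YES — reaches normal form K(SK) in 2 ≤ 2 steps

Derivation:
  start: K(IK(SK)S)
  [1] K(K(SK)S)
  [2] K(SK)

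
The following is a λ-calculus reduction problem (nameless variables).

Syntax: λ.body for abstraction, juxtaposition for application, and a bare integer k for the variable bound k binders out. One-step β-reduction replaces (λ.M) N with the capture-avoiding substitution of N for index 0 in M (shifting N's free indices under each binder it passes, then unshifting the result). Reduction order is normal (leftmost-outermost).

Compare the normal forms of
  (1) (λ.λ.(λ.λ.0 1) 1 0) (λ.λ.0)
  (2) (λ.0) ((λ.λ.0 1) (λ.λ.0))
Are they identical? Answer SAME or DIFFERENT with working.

Answer: SAME — A ⇓ λ.0 (λ.λ.0), B ⇓ λ.0 (λ.λ.0)

Working:
Term A:
  start: (λ.λ.(λ.λ.0 1) 1 0) (λ.λ.0)
  [1] λ.(λ.λ.0 1) (λ.λ.0) 0
  [2] λ.(λ.0 (λ.λ.0)) 0
  [3] λ.0 (λ.λ.0)

Term B:
  start: (λ.0) ((λ.λ.0 1) (λ.λ.0))
  [1] (λ.λ.0 1) (λ.λ.0)
  [2] λ.0 (λ.λ.0)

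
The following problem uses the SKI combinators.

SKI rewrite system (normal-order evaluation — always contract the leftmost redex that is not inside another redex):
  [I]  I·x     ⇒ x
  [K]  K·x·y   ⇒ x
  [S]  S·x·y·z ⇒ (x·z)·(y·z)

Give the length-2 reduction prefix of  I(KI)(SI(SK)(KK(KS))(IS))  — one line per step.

Answer: after 2 steps: I

Working:
  start: I(KI)(SI(SK)(KK(KS))(IS))
  [1] KI(SI(SK)(KK(KS))(IS))
  [2] I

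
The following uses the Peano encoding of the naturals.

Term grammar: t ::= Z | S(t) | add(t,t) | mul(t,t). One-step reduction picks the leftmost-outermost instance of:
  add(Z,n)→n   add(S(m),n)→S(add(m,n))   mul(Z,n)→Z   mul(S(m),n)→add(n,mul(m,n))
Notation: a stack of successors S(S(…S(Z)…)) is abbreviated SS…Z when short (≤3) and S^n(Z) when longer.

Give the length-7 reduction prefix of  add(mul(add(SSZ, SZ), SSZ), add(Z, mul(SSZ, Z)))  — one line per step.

  start: add(mul(add(SSZ, SZ), SSZ), add(Z, mul(SSZ, Z)))
  [1] add(mul(S(add(SZ, SZ)), SSZ), add(Z, mul(SSZ, Z)))
  [2] add(add(SSZ, mul(add(SZ, SZ), SSZ)), add(Z, mul(SSZ, Z)))
  [3] add(S(add(SZ, mul(add(SZ, SZ), SSZ))), add(Z, mul(SSZ, Z)))
  [4] S(add(add(SZ, mul(add(SZ, SZ), SSZ)), add(Z, mul(SSZ, Z))))
  [5] S(add(S(add(Z, mul(add(SZ, SZ), SSZ))), add(Z, mul(SSZ, Z))))
  [6] S(S(add(add(Z, mul(add(SZ, SZ), SSZ)), add(Z, mul(SSZ, Z)))))
  [7] S(S(add(mul(add(SZ, SZ), SSZ), add(Z, mul(SSZ, Z)))))

Answer: after 7 steps: S(S(add(mul(add(SZ, SZ), SSZ), add(Z, mul(SSZ, Z)))))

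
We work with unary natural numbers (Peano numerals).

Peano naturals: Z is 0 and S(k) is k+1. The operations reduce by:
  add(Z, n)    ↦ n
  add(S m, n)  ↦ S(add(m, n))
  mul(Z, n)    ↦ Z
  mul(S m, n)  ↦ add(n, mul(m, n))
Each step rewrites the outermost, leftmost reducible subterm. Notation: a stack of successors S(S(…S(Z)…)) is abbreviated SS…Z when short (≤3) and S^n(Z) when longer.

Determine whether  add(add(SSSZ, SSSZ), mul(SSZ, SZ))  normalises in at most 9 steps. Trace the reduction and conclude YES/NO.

  start: add(add(SSSZ, SSSZ), mul(SSZ, SZ))
  step 1: add(S(add(SSZ, SSSZ)), mul(SSZ, SZ))
  step 2: S(add(add(SSZ, SSSZ), mul(SSZ, SZ)))
  step 3: S(add(S(add(SZ, SSSZ)), mul(SSZ, SZ)))
  step 4: S(S(add(add(SZ, SSSZ), mul(SSZ, SZ))))
  step 5: S(S(add(S(add(Z, SSSZ)), mul(SSZ, SZ))))
  step 6: S(S(S(add(add(Z, SSSZ), mul(SSZ, SZ)))))
  step 7: S(S(S(add(SSSZ, mul(SSZ, SZ)))))
  step 8: S(S(S(S(add(SSZ, mul(SSZ, SZ))))))
  step 9: S(S(S(S(S(add(SZ, mul(SSZ, SZ)))))))

Answer: NO — after 9 steps the term is S(S(S(S(S(add(SZ, mul(SSZ, SZ))))))), not yet normal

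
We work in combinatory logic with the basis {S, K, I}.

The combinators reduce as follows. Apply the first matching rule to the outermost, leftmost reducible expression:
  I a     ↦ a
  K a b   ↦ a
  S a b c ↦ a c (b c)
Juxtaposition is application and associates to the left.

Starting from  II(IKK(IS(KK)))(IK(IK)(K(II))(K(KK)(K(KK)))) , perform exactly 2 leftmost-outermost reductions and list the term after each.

Answer: after 2 steps: IKK(IS(KK))(IK(IK)(K(II))(K(KK)(K(KK))))

Reduction:
  start: II(IKK(IS(KK)))(IK(IK)(K(II))(K(KK)(K(KK))))
  →1  I(IKK(IS(KK)))(IK(IK)(K(II))(K(KK)(K(KK))))
  →2  IKK(IS(KK))(IK(IK)(K(II))(K(KK)(K(KK))))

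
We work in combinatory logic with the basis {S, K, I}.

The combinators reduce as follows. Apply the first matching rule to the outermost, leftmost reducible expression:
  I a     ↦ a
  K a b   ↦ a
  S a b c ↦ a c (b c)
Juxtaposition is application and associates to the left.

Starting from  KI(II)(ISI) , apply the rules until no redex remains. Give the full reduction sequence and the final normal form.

Answer: normal form = SI  (in 3 steps)

Reduction:
  start: KI(II)(ISI)
  [1] I(ISI)
  [2] ISI
  [3] SI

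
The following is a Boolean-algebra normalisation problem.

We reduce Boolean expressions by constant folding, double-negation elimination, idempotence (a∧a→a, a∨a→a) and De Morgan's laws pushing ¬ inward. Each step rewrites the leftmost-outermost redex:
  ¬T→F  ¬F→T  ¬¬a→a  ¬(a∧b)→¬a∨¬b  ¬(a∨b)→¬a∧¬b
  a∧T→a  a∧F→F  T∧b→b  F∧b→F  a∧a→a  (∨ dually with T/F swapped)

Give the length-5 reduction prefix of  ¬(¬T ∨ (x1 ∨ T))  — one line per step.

Answer: after 5 steps: ¬x1 ∧ F

Derivation:
  start: ¬(¬T ∨ (x1 ∨ T))
  [1] ¬¬T ∧ ¬(x1 ∨ T)
  [2] T ∧ ¬(x1 ∨ T)
  [3] ¬(x1 ∨ T)
  [4] ¬x1 ∧ ¬T
  [5] ¬x1 ∧ F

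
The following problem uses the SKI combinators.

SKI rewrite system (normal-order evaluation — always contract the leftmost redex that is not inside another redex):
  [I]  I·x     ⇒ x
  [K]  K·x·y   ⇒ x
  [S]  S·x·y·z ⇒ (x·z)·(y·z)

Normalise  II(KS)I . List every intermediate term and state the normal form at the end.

  start: II(KS)I
  →1  I(KS)I
  →2  KSI
  →3  S

Answer: normal form = S  (in 3 steps)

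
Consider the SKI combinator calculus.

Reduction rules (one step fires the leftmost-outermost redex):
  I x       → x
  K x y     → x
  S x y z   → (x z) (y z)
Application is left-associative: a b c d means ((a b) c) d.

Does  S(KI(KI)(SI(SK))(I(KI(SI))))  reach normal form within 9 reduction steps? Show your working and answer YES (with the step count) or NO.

Answer: YES — reaches normal form S(SKI) in 9 ≤ 9 steps

Derivation:
  start: S(KI(KI)(SI(SK))(I(KI(SI))))
  step 1: S(I(SI(SK))(I(KI(SI))))
  step 2: S(SI(SK)(I(KI(SI))))
  step 3: S(I(I(KI(SI)))(SK(I(KI(SI)))))
  step 4: S(I(KI(SI))(SK(I(KI(SI)))))
  step 5: S(KI(SI)(SK(I(KI(SI)))))
  step 6: S(I(SK(I(KI(SI)))))
  step 7: S(SK(I(KI(SI))))
  step 8: S(SK(KI(SI)))
  step 9: S(SKI)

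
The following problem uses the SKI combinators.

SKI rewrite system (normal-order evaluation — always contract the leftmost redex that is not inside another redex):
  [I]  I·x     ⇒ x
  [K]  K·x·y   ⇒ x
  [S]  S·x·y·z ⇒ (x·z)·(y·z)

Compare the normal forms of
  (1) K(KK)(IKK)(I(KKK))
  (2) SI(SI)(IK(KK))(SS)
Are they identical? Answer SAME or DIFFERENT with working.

Answer: SAME — A ⇓ K, B ⇓ K

Working:
Term A:
  start: K(KK)(IKK)(I(KKK))
  [1] KK(I(KKK))
  [2] K

Term B:
  start: SI(SI)(IK(KK))(SS)
  [1] I(IK(KK))(SI(IK(KK)))(SS)
  [2] IK(KK)(SI(IK(KK)))(SS)
  [3] K(KK)(SI(IK(KK)))(SS)
  [4] KK(SS)
  [5] K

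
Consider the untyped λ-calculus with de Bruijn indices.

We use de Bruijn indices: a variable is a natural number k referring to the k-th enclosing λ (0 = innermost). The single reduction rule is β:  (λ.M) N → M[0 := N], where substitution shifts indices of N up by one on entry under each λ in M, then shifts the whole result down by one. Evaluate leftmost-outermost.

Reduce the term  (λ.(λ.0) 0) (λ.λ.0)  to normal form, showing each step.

Answer: normal form = λ.λ.0  (in 2 steps)

Derivation:
  start: (λ.(λ.0) 0) (λ.λ.0)
  step 1: (λ.0) (λ.λ.0)
  step 2: λ.λ.0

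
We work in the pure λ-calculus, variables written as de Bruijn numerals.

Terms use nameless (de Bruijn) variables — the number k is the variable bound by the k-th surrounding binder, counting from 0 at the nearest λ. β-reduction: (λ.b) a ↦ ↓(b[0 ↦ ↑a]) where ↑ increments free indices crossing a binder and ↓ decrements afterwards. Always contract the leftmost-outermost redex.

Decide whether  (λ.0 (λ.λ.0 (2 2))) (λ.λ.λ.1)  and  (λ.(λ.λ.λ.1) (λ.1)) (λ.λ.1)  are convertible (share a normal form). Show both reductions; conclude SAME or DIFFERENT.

Answer: SAME — A ⇓ λ.λ.1, B ⇓ λ.λ.1

Reduction:
Term A:
  start: (λ.0 (λ.λ.0 (2 2))) (λ.λ.λ.1)
  →1  (λ.λ.λ.1) (λ.λ.0 ((λ.λ.λ.1) (λ.λ.λ.1)))
  →2  λ.λ.1

Term B:
  start: (λ.(λ.λ.λ.1) (λ.1)) (λ.λ.1)
  →1  (λ.λ.λ.1) (λ.λ.λ.1)
  →2  λ.λ.1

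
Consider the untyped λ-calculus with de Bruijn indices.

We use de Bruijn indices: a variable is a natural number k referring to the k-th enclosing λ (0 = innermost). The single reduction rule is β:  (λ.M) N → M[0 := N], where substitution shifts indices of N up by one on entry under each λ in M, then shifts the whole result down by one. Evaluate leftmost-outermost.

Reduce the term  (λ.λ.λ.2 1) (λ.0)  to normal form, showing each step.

  start: (λ.λ.λ.2 1) (λ.0)
  step 1: λ.λ.(λ.0) 1
  step 2: λ.λ.1

Answer: normal form = λ.λ.1  (in 2 steps)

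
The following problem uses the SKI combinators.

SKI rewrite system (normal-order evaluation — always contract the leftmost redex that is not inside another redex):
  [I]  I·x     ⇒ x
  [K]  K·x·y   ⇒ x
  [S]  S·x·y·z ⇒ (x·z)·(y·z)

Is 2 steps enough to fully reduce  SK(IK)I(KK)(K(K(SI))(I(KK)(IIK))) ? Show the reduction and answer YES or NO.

Answer: NO — after 2 steps the term is I(KK)(K(K(SI))(I(KK)(IIK))), not yet normal

Derivation:
  start: SK(IK)I(KK)(K(K(SI))(I(KK)(IIK)))
  →1  KI(IKI)(KK)(K(K(SI))(I(KK)(IIK)))
  →2  I(KK)(K(K(SI))(I(KK)(IIK)))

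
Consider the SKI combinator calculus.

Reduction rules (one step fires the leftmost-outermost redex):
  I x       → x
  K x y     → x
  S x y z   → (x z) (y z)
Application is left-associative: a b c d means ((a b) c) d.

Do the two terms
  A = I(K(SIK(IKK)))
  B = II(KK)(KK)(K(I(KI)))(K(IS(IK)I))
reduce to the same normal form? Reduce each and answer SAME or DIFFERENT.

Answer: DIFFERENT — A ⇓ KK, B ⇓ K(KI)

Derivation:
Term A:
  start: I(K(SIK(IKK)))
  [1] K(SIK(IKK))
  [2] K(I(IKK)(K(IKK)))
  [3] K(IKK(K(IKK)))
  [4] K(KK(K(IKK)))
  [5] KK

Term B:
  start: II(KK)(KK)(K(I(KI)))(K(IS(IK)I))
  [1] I(KK)(KK)(K(I(KI)))(K(IS(IK)I))
  [2] KK(KK)(K(I(KI)))(K(IS(IK)I))
  [3] K(K(I(KI)))(K(IS(IK)I))
  [4] K(I(KI))
  [5] K(KI)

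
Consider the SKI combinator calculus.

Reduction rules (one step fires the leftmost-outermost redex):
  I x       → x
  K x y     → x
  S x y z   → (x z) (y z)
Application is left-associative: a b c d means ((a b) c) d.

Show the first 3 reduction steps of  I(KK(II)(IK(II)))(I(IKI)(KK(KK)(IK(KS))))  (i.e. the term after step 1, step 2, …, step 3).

  start: I(KK(II)(IK(II)))(I(IKI)(KK(KK)(IK(KS))))
  [1] KK(II)(IK(II))(I(IKI)(KK(KK)(IK(KS))))
  [2] K(IK(II))(I(IKI)(KK(KK)(IK(KS))))
  [3] IK(II)

Answer: after 3 steps: IK(II)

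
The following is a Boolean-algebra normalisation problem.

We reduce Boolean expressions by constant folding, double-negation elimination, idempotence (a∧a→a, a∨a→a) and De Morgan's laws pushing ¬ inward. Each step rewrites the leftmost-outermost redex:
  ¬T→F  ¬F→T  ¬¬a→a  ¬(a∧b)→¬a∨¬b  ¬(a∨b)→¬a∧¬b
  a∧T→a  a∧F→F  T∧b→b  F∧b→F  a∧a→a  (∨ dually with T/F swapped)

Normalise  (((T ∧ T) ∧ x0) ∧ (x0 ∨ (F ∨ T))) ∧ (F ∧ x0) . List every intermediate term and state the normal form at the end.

  start: (((T ∧ T) ∧ x0) ∧ (x0 ∨ (F ∨ T))) ∧ (F ∧ x0)
  [1] ((T ∧ x0) ∧ (x0 ∨ (F ∨ T))) ∧ (F ∧ x0)
  [2] (x0 ∧ (x0 ∨ (F ∨ T))) ∧ (F ∧ x0)
  [3] (x0 ∧ (x0 ∨ T)) ∧ (F ∧ x0)
  [4] (x0 ∧ T) ∧ (F ∧ x0)
  [5] x0 ∧ (F ∧ x0)
  [6] x0 ∧ F
  [7] F

Answer: normal form = F  (in 7 steps)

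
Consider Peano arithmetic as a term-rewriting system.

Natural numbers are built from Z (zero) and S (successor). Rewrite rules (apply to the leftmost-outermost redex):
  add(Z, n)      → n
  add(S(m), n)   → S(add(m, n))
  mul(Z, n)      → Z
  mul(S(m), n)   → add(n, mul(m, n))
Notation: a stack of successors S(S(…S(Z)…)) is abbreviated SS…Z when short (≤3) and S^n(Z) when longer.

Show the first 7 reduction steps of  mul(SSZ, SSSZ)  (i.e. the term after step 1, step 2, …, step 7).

Answer: after 7 steps: S(S(S(S(add(SSZ, mul(Z, SSSZ))))))

Working:
  start: mul(SSZ, SSSZ)
  step 1: add(SSSZ, mul(SZ, SSSZ))
  step 2: S(add(SSZ, mul(SZ, SSSZ)))
  step 3: S(S(add(SZ, mul(SZ, SSSZ))))
  step 4: S(S(S(add(Z, mul(SZ, SSSZ)))))
  step 5: S(S(S(mul(SZ, SSSZ))))
  step 6: S(S(S(add(SSSZ, mul(Z, SSSZ)))))
  step 7: S(S(S(S(add(SSZ, mul(Z, SSSZ))))))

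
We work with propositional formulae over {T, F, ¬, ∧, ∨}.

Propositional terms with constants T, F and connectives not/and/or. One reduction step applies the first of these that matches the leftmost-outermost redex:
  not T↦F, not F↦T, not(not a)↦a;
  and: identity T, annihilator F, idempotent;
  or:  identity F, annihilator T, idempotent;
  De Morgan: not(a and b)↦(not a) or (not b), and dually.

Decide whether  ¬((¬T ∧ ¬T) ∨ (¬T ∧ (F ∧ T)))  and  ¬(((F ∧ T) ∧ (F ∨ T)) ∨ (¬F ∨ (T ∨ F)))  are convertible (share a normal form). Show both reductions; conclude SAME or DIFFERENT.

Answer: DIFFERENT — A ⇓ T, B ⇓ F

Reduction:
Term A:
  start: ¬((¬T ∧ ¬T) ∨ (¬T ∧ (F ∧ T)))
  step 1: ¬(¬T ∧ ¬T) ∧ ¬(¬T ∧ (F ∧ T))
  step 2: (¬¬T ∨ ¬¬T) ∧ ¬(¬T ∧ (F ∧ T))
  step 3: ¬¬T ∧ ¬(¬T ∧ (F ∧ T))
  step 4: T ∧ ¬(¬T ∧ (F ∧ T))
  step 5: ¬(¬T ∧ (F ∧ T))
  step 6: ¬¬T ∨ ¬(F ∧ T)
  step 7: T ∨ ¬(F ∧ T)
  step 8: T

Term B:
  start: ¬(((F ∧ T) ∧ (F ∨ T)) ∨ (¬F ∨ (T ∨ F)))
  step 1: ¬((F ∧ T) ∧ (F ∨ T)) ∧ ¬(¬F ∨ (T ∨ F))
  step 2: (¬(F ∧ T) ∨ ¬(F ∨ T)) ∧ ¬(¬F ∨ (T ∨ F))
  step 3: ((¬F ∨ ¬T) ∨ ¬(F ∨ T)) ∧ ¬(¬F ∨ (T ∨ F))
  step 4: ((T ∨ ¬T) ∨ ¬(F ∨ T)) ∧ ¬(¬F ∨ (T ∨ F))
  step 5: (T ∨ ¬(F ∨ T)) ∧ ¬(¬F ∨ (T ∨ F))
  step 6: T ∧ ¬(¬F ∨ (T ∨ F))
  step 7: ¬(¬F ∨ (T ∨ F))
  step 8: ¬¬F ∧ ¬(T ∨ F)
  step 9: F ∧ ¬(T ∨ F)
  step 10: F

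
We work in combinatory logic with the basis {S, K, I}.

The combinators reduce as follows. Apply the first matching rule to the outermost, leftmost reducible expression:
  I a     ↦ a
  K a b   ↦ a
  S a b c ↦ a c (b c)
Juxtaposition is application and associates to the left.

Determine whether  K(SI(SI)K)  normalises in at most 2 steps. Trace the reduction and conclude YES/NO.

Answer: YES — reaches normal form K(K(SIK)) in 2 ≤ 2 steps

Working:
  start: K(SI(SI)K)
  →1  K(IK(SIK))
  →2  K(K(SIK))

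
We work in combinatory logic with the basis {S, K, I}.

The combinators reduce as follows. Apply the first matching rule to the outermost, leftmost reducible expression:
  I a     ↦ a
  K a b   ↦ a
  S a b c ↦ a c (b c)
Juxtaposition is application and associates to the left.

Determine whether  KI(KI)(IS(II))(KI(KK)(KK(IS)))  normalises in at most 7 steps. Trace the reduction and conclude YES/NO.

Answer: YES — reaches normal form SIK in 7 ≤ 7 steps

Derivation:
  start: KI(KI)(IS(II))(KI(KK)(KK(IS)))
  step 1: I(IS(II))(KI(KK)(KK(IS)))
  step 2: IS(II)(KI(KK)(KK(IS)))
  step 3: S(II)(KI(KK)(KK(IS)))
  step 4: SI(KI(KK)(KK(IS)))
  step 5: SI(I(KK(IS)))
  step 6: SI(KK(IS))
  step 7: SIK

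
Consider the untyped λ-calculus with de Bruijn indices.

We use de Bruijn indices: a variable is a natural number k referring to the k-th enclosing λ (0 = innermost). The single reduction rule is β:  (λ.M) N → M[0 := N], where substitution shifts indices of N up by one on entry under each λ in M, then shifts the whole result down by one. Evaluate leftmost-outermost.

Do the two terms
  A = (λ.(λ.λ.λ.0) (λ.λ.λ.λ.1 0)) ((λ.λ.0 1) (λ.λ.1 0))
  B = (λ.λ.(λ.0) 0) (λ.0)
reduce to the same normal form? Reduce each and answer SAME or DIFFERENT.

Answer: DIFFERENT — A ⇓ λ.λ.0, B ⇓ λ.0

Derivation:
Term A:
  start: (λ.(λ.λ.λ.0) (λ.λ.λ.λ.1 0)) ((λ.λ.0 1) (λ.λ.1 0))
  [1] (λ.λ.λ.0) (λ.λ.λ.λ.1 0)
  [2] λ.λ.0

Term B:
  start: (λ.λ.(λ.0) 0) (λ.0)
  [1] λ.(λ.0) 0
  [2] λ.0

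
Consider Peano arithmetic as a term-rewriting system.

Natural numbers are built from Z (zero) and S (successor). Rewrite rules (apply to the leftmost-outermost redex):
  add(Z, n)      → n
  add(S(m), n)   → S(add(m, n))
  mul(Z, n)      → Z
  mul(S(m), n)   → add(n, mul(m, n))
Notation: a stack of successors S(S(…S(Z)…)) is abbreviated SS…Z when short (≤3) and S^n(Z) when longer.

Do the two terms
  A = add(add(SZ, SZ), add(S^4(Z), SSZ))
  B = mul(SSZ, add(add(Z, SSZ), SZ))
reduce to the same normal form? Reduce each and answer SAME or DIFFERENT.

Term A:
  start: add(add(SZ, SZ), add(S^4(Z), SSZ))
  step 1: add(S(add(Z, SZ)), add(S^4(Z), SSZ))
  step 2: S(add(add(Z, SZ), add(S^4(Z), SSZ)))
  step 3: S(add(SZ, add(S^4(Z), SSZ)))
  step 4: S(S(add(Z, add(S^4(Z), SSZ))))
  step 5: S(S(add(S^4(Z), SSZ)))
  step 6: S(S(S(add(SSSZ, SSZ))))
  step 7: S(S(S(S(add(SSZ, SSZ)))))
  step 8: S(S(S(S(S(add(SZ, SSZ))))))
  step 9: S(S(S(S(S(S(add(Z, SSZ)))))))
  step 10: S^8(Z)

Term B:
  start: mul(SSZ, add(add(Z, SSZ), SZ))
  step 1: add(add(add(Z, SSZ), SZ), mul(SZ, add(add(Z, SSZ), SZ)))
  step 2: add(add(SSZ, SZ), mul(SZ, add(add(Z, SSZ), SZ)))
  step 3: add(S(add(SZ, SZ)), mul(SZ, add(add(Z, SSZ), SZ)))
  step 4: S(add(add(SZ, SZ), mul(SZ, add(add(Z, SSZ), SZ))))
  step 5: S(add(S(add(Z, SZ)), mul(SZ, add(add(Z, SSZ), SZ))))
  step 6: S(S(add(add(Z, SZ), mul(SZ, add(add(Z, SSZ), SZ)))))
  step 7: S(S(add(SZ, mul(SZ, add(add(Z, SSZ), SZ)))))
  step 8: S(S(S(add(Z, mul(SZ, add(add(Z, SSZ), SZ))))))
  step 9: S(S(S(mul(SZ, add(add(Z, SSZ), SZ)))))
  step 10: S(S(S(add(add(add(Z, SSZ), SZ), mul(Z, add(add(Z, SSZ), SZ))))))
  step 11: S(S(S(add(add(SSZ, SZ), mul(Z, add(add(Z, SSZ), SZ))))))
  step 12: S(S(S(add(S(add(SZ, SZ)), mul(Z, add(add(Z, SSZ), SZ))))))
  step 13: S(S(S(S(add(add(SZ, SZ), mul(Z, add(add(Z, SSZ), SZ)))))))
  step 14: S(S(S(S(add(S(add(Z, SZ)), mul(Z, add(add(Z, SSZ), SZ)))))))
  step 15: S(S(S(S(S(add(add(Z, SZ), mul(Z, add(add(Z, SSZ), SZ))))))))
  step 16: S(S(S(S(S(add(SZ, mul(Z, add(add(Z, SSZ), SZ))))))))
  step 17: S(S(S(S(S(S(add(Z, mul(Z, add(add(Z, SSZ), SZ)))))))))
  step 18: S(S(S(S(S(S(mul(Z, add(add(Z, SSZ), SZ))))))))
  step 19: S^6(Z)

Answer: DIFFERENT — A ⇓ S^8(Z), B ⇓ S^6(Z)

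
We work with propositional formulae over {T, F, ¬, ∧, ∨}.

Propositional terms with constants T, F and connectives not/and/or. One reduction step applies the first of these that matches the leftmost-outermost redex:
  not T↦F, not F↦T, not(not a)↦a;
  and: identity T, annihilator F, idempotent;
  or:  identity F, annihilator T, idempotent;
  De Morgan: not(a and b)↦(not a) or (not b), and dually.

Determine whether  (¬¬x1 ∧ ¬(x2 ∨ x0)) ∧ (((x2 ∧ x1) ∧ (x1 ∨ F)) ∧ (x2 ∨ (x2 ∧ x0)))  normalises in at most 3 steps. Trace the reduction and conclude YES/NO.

Answer: YES — reaches normal form (x1 ∧ (¬x2 ∧ ¬x0)) ∧ (((x2 ∧ x1) ∧ x1) ∧ (x2 ∨ (x2 ∧ x0))) in 3 ≤ 3 steps

Working:
  start: (¬¬x1 ∧ ¬(x2 ∨ x0)) ∧ (((x2 ∧ x1) ∧ (x1 ∨ F)) ∧ (x2 ∨ (x2 ∧ x0)))
  [1] (x1 ∧ ¬(x2 ∨ x0)) ∧ (((x2 ∧ x1) ∧ (x1 ∨ F)) ∧ (x2 ∨ (x2 ∧ x0)))
  [2] (x1 ∧ (¬x2 ∧ ¬x0)) ∧ (((x2 ∧ x1) ∧ (x1 ∨ F)) ∧ (x2 ∨ (x2 ∧ x0)))
  [3] (x1 ∧ (¬x2 ∧ ¬x0)) ∧ (((x2 ∧ x1) ∧ x1) ∧ (x2 ∨ (x2 ∧ x0)))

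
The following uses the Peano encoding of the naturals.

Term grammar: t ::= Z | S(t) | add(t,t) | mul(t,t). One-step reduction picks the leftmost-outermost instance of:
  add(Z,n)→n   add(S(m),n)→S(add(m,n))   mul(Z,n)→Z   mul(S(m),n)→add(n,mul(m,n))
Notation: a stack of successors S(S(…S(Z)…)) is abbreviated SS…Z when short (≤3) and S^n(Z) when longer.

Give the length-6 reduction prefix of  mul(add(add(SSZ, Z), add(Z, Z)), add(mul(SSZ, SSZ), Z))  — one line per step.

  start: mul(add(add(SSZ, Z), add(Z, Z)), add(mul(SSZ, SSZ), Z))
  [1] mul(add(S(add(SZ, Z)), add(Z, Z)), add(mul(SSZ, SSZ), Z))
  [2] mul(S(add(add(SZ, Z), add(Z, Z))), add(mul(SSZ, SSZ), Z))
  [3] add(add(mul(SSZ, SSZ), Z), mul(add(add(SZ, Z), add(Z, Z)), add(mul(SSZ, SSZ), Z)))
  [4] add(add(add(SSZ, mul(SZ, SSZ)), Z), mul(add(add(SZ, Z), add(Z, Z)), add(mul(SSZ, SSZ), Z)))
  [5] add(add(S(add(SZ, mul(SZ, SSZ))), Z), mul(add(add(SZ, Z), add(Z, Z)), add(mul(SSZ, SSZ), Z)))
  [6] add(S(add(add(SZ, mul(SZ, SSZ)), Z)), mul(add(add(SZ, Z), add(Z, Z)), add(mul(SSZ, SSZ), Z)))

Answer: after 6 steps: add(S(add(add(SZ, mul(SZ, SSZ)), Z)), mul(add(add(SZ, Z), add(Z, Z)), add(mul(SSZ, SSZ), Z)))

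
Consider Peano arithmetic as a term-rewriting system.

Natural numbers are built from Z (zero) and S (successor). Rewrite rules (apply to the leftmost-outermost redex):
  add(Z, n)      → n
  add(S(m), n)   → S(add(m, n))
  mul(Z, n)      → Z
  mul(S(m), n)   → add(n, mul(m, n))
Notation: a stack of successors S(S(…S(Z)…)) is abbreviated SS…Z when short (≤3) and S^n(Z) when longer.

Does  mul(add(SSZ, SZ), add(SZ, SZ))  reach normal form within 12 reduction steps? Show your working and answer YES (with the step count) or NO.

Answer: NO — after 12 steps the term is S(S(S(add(SZ, mul(add(Z, SZ), add(SZ, SZ)))))), not yet normal

Reduction:
  start: mul(add(SSZ, SZ), add(SZ, SZ))
  [1] mul(S(add(SZ, SZ)), add(SZ, SZ))
  [2] add(add(SZ, SZ), mul(add(SZ, SZ), add(SZ, SZ)))
  [3] add(S(add(Z, SZ)), mul(add(SZ, SZ), add(SZ, SZ)))
  [4] S(add(add(Z, SZ), mul(add(SZ, SZ), add(SZ, SZ))))
  [5] S(add(SZ, mul(add(SZ, SZ), add(SZ, SZ))))
  [6] S(S(add(Z, mul(add(SZ, SZ), add(SZ, SZ)))))
  [7] S(S(mul(add(SZ, SZ), add(SZ, SZ))))
  [8] S(S(mul(S(add(Z, SZ)), add(SZ, SZ))))
  [9] S(S(add(add(SZ, SZ), mul(add(Z, SZ), add(SZ, SZ)))))
  [10] S(S(add(S(add(Z, SZ)), mul(add(Z, SZ), add(SZ, SZ)))))
  [11] S(S(S(add(add(Z, SZ), mul(add(Z, SZ), add(SZ, SZ))))))
  [12] S(S(S(add(SZ, mul(add(Z, SZ), add(SZ, SZ))))))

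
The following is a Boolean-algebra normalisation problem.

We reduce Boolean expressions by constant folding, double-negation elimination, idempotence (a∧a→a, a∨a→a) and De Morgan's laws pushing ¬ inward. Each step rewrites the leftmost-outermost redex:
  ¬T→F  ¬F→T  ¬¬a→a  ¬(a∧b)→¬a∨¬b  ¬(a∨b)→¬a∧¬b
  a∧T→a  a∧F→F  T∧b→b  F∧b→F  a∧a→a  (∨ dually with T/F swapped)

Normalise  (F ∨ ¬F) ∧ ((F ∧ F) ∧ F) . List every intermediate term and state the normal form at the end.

Answer: normal form = F  (in 4 steps)

Reduction:
  start: (F ∨ ¬F) ∧ ((F ∧ F) ∧ F)
  step 1: ¬F ∧ ((F ∧ F) ∧ F)
  step 2: T ∧ ((F ∧ F) ∧ F)
  step 3: (F ∧ F) ∧ F
  step 4: F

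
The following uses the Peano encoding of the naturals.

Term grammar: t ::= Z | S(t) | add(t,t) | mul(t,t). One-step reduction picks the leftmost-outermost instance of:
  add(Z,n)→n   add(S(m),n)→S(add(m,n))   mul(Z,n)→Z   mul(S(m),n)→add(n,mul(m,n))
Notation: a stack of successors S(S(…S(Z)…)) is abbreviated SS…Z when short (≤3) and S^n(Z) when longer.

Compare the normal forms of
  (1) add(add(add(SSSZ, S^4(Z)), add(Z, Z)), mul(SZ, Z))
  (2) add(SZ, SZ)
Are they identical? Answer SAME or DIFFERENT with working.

Answer: DIFFERENT — A ⇓ S^7(Z), B ⇓ SSZ

Derivation:
Term A:
  start: add(add(add(SSSZ, S^4(Z)), add(Z, Z)), mul(SZ, Z))
  →1  add(add(S(add(SSZ, S^4(Z))), add(Z, Z)), mul(SZ, Z))
  →2  add(S(add(add(SSZ, S^4(Z)), add(Z, Z))), mul(SZ, Z))
  →3  S(add(add(add(SSZ, S^4(Z)), add(Z, Z)), mul(SZ, Z)))
  →4  S(add(add(S(add(SZ, S^4(Z))), add(Z, Z)), mul(SZ, Z)))
  →5  S(add(S(add(add(SZ, S^4(Z)), add(Z, Z))), mul(SZ, Z)))
  →6  S(S(add(add(add(SZ, S^4(Z)), add(Z, Z)), mul(SZ, Z))))
  →7  S(S(add(add(S(add(Z, S^4(Z))), add(Z, Z)), mul(SZ, Z))))
  →8  S(S(add(S(add(add(Z, S^4(Z)), add(Z, Z))), mul(SZ, Z))))
  →9  S(S(S(add(add(add(Z, S^4(Z)), add(Z, Z)), mul(SZ, Z)))))
  →10  S(S(S(add(add(S^4(Z), add(Z, Z)), mul(SZ, Z)))))
  →11  S(S(S(add(S(add(SSSZ, add(Z, Z))), mul(SZ, Z)))))
  →12  S(S(S(S(add(add(SSSZ, add(Z, Z)), mul(SZ, Z))))))
  →13  S(S(S(S(add(S(add(SSZ, add(Z, Z))), mul(SZ, Z))))))
  →14  S(S(S(S(S(add(add(SSZ, add(Z, Z)), mul(SZ, Z)))))))
  →15  S(S(S(S(S(add(S(add(SZ, add(Z, Z))), mul(SZ, Z)))))))
  →16  S(S(S(S(S(S(add(add(SZ, add(Z, Z)), mul(SZ, Z))))))))
  →17  S(S(S(S(S(S(add(S(add(Z, add(Z, Z))), mul(SZ, Z))))))))
  →18  S(S(S(S(S(S(S(add(add(Z, add(Z, Z)), mul(SZ, Z)))))))))
  →19  S(S(S(S(S(S(S(add(add(Z, Z), mul(SZ, Z)))))))))
  →20  S(S(S(S(S(S(S(add(Z, mul(SZ, Z)))))))))
  →21  S(S(S(S(S(S(S(mul(SZ, Z))))))))
  →22  S(S(S(S(S(S(S(add(Z, mul(Z, Z)))))))))
  →23  S(S(S(S(S(S(S(mul(Z, Z))))))))
  →24  S^7(Z)

Term B:
  start: add(SZ, SZ)
  →1  S(add(Z, SZ))
  →2  SSZ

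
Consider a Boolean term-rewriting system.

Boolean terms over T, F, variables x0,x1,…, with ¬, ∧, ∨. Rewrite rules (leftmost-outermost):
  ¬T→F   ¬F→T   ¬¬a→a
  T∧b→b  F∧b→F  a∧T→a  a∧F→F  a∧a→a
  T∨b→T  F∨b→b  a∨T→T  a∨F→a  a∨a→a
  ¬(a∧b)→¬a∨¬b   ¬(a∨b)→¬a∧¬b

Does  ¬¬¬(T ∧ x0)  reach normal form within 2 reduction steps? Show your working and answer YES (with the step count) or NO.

  start: ¬¬¬(T ∧ x0)
  step 1: ¬(T ∧ x0)
  step 2: ¬T ∨ ¬x0

Answer: NO — after 2 steps the term is ¬T ∨ ¬x0, not yet normal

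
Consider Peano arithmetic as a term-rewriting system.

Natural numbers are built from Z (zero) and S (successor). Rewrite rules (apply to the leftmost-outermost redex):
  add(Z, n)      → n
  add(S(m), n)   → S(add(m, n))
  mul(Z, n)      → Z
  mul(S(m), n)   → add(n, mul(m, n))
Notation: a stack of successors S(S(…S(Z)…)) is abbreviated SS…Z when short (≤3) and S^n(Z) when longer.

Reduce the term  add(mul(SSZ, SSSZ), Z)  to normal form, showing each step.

Answer: normal form = S^6(Z)  (in 18 steps)

Derivation:
  start: add(mul(SSZ, SSSZ), Z)
  step 1: add(add(SSSZ, mul(SZ, SSSZ)), Z)
  step 2: add(S(add(SSZ, mul(SZ, SSSZ))), Z)
  step 3: S(add(add(SSZ, mul(SZ, SSSZ)), Z))
  step 4: S(add(S(add(SZ, mul(SZ, SSSZ))), Z))
  step 5: S(S(add(add(SZ, mul(SZ, SSSZ)), Z)))
  step 6: S(S(add(S(add(Z, mul(SZ, SSSZ))), Z)))
  step 7: S(S(S(add(add(Z, mul(SZ, SSSZ)), Z))))
  step 8: S(S(S(add(mul(SZ, SSSZ), Z))))
  step 9: S(S(S(add(add(SSSZ, mul(Z, SSSZ)), Z))))
  step 10: S(S(S(add(S(add(SSZ, mul(Z, SSSZ))), Z))))
  step 11: S(S(S(S(add(add(SSZ, mul(Z, SSSZ)), Z)))))
  step 12: S(S(S(S(add(S(add(SZ, mul(Z, SSSZ))), Z)))))
  step 13: S(S(S(S(S(add(add(SZ, mul(Z, SSSZ)), Z))))))
  step 14: S(S(S(S(S(add(S(add(Z, mul(Z, SSSZ))), Z))))))
  step 15: S(S(S(S(S(S(add(add(Z, mul(Z, SSSZ)), Z)))))))
  step 16: S(S(S(S(S(S(add(mul(Z, SSSZ), Z)))))))
  step 17: S(S(S(S(S(S(add(Z, Z)))))))
  step 18: S^6(Z)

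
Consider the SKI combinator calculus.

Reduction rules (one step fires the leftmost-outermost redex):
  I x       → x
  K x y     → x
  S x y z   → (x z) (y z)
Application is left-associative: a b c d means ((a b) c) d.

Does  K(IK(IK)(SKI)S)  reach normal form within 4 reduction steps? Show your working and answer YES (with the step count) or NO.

  start: K(IK(IK)(SKI)S)
  [1] K(K(IK)(SKI)S)
  [2] K(IKS)
  [3] K(KS)

Answer: YES — reaches normal form K(KS) in 3 ≤ 4 steps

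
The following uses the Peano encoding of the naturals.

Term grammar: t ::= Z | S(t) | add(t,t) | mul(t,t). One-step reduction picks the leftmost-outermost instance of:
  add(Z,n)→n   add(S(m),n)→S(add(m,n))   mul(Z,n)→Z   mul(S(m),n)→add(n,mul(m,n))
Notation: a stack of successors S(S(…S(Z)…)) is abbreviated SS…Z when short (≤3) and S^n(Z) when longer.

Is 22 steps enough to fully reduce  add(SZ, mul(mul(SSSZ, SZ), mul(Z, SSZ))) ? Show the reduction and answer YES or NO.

  start: add(SZ, mul(mul(SSSZ, SZ), mul(Z, SSZ)))
  →1  S(add(Z, mul(mul(SSSZ, SZ), mul(Z, SSZ))))
  →2  S(mul(mul(SSSZ, SZ), mul(Z, SSZ)))
  →3  S(mul(add(SZ, mul(SSZ, SZ)), mul(Z, SSZ)))
  →4  S(mul(S(add(Z, mul(SSZ, SZ))), mul(Z, SSZ)))
  →5  S(add(mul(Z, SSZ), mul(add(Z, mul(SSZ, SZ)), mul(Z, SSZ))))
  →6  S(add(Z, mul(add(Z, mul(SSZ, SZ)), mul(Z, SSZ))))
  →7  S(mul(add(Z, mul(SSZ, SZ)), mul(Z, SSZ)))
  →8  S(mul(mul(SSZ, SZ), mul(Z, SSZ)))
  →9  S(mul(add(SZ, mul(SZ, SZ)), mul(Z, SSZ)))
  →10  S(mul(S(add(Z, mul(SZ, SZ))), mul(Z, SSZ)))
  →11  S(add(mul(Z, SSZ), mul(add(Z, mul(SZ, SZ)), mul(Z, SSZ))))
  →12  S(add(Z, mul(add(Z, mul(SZ, SZ)), mul(Z, SSZ))))
  →13  S(mul(add(Z, mul(SZ, SZ)), mul(Z, SSZ)))
  →14  S(mul(mul(SZ, SZ), mul(Z, SSZ)))
  →15  S(mul(add(SZ, mul(Z, SZ)), mul(Z, SSZ)))
  →16  S(mul(S(add(Z, mul(Z, SZ))), mul(Z, SSZ)))
  →17  S(add(mul(Z, SSZ), mul(add(Z, mul(Z, SZ)), mul(Z, SSZ))))
  →18  S(add(Z, mul(add(Z, mul(Z, SZ)), mul(Z, SSZ))))
  →19  S(mul(add(Z, mul(Z, SZ)), mul(Z, SSZ)))
  →20  S(mul(mul(Z, SZ), mul(Z, SSZ)))
  →21  S(mul(Z, mul(Z, SSZ)))
  →22  SZ

Answer: YES — reaches normal form SZ in 22 ≤ 22 steps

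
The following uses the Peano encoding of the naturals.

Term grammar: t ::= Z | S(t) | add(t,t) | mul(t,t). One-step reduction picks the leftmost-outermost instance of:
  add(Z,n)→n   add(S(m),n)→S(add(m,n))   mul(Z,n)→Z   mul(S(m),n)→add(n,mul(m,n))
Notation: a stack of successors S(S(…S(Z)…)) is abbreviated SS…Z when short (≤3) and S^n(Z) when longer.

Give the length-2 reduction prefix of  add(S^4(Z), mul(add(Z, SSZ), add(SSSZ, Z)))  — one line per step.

Answer: after 2 steps: S(S(add(SSZ, mul(add(Z, SSZ), add(SSSZ, Z)))))

Working:
  start: add(S^4(Z), mul(add(Z, SSZ), add(SSSZ, Z)))
  [1] S(add(SSSZ, mul(add(Z, SSZ), add(SSSZ, Z))))
  [2] S(S(add(SSZ, mul(add(Z, SSZ), add(SSSZ, Z)))))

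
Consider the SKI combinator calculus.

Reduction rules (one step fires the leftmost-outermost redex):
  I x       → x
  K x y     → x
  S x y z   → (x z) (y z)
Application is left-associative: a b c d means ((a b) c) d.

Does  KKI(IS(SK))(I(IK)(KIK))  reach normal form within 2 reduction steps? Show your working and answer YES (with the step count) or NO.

Answer: NO — after 2 steps the term is IS(SK), not yet normal

Reduction:
  start: KKI(IS(SK))(I(IK)(KIK))
  [1] K(IS(SK))(I(IK)(KIK))
  [2] IS(SK)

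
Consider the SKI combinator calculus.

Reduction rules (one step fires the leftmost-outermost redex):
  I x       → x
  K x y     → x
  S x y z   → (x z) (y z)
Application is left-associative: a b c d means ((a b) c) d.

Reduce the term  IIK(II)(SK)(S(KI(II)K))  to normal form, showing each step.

  start: IIK(II)(SK)(S(KI(II)K))
  step 1: IK(II)(SK)(S(KI(II)K))
  step 2: K(II)(SK)(S(KI(II)K))
  step 3: II(S(KI(II)K))
  step 4: I(S(KI(II)K))
  step 5: S(KI(II)K)
  step 6: S(IK)
  step 7: SK

Answer: normal form = SK  (in 7 steps)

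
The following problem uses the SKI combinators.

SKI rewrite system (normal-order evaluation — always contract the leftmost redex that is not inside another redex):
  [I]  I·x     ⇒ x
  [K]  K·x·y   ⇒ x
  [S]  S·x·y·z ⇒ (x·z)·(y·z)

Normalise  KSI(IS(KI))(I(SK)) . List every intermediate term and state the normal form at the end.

  start: KSI(IS(KI))(I(SK))
  step 1: S(IS(KI))(I(SK))
  step 2: S(S(KI))(I(SK))
  step 3: S(S(KI))(SK)

Answer: normal form = S(S(KI))(SK)  (in 3 steps)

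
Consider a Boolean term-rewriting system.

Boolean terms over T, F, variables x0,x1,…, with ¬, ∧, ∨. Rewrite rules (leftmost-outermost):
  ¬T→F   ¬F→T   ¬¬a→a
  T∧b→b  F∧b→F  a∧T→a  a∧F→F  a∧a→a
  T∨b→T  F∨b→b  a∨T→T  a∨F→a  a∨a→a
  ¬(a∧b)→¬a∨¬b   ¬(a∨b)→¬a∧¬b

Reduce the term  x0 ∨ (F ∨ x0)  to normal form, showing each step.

  start: x0 ∨ (F ∨ x0)
  [1] x0 ∨ x0
  [2] x0

Answer: normal form = x0  (in 2 steps)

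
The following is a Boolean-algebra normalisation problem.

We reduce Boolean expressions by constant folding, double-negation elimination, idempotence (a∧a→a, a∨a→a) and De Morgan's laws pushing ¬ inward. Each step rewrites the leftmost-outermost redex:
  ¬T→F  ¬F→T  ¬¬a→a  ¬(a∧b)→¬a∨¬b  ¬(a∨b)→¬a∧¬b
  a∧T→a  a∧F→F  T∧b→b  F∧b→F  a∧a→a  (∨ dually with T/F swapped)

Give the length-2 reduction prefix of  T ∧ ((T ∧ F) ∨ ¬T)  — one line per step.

  start: T ∧ ((T ∧ F) ∨ ¬T)
  [1] (T ∧ F) ∨ ¬T
  [2] F ∨ ¬T

Answer: after 2 steps: F ∨ ¬T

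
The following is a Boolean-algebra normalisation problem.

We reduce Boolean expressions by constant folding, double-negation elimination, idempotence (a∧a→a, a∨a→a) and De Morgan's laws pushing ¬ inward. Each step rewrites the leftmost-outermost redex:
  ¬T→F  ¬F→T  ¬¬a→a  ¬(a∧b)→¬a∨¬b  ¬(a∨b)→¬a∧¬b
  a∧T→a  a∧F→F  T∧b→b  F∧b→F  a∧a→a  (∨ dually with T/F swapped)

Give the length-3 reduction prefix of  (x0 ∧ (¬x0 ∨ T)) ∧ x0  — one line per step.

Answer: after 3 steps: x0

Reduction:
  start: (x0 ∧ (¬x0 ∨ T)) ∧ x0
  [1] (x0 ∧ T) ∧ x0
  [2] x0 ∧ x0
  [3] x0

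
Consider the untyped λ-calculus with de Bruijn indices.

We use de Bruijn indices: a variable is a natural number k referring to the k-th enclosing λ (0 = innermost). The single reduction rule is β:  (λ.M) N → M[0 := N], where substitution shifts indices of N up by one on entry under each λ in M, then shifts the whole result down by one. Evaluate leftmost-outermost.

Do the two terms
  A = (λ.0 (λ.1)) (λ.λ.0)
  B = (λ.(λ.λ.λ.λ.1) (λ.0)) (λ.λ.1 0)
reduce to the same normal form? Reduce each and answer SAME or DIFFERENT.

Term A:
  start: (λ.0 (λ.1)) (λ.λ.0)
  →1  (λ.λ.0) (λ.λ.λ.0)
  →2  λ.0

Term B:
  start: (λ.(λ.λ.λ.λ.1) (λ.0)) (λ.λ.1 0)
  →1  (λ.λ.λ.λ.1) (λ.0)
  →2  λ.λ.λ.1

Answer: DIFFERENT — A ⇓ λ.0, B ⇓ λ.λ.λ.1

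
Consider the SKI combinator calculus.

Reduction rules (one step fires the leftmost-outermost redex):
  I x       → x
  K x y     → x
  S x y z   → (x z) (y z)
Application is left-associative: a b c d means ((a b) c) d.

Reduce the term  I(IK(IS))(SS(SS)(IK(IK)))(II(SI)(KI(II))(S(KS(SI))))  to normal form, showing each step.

Answer: normal form = S(SS(SS))  (in 12 steps)

Working:
  start: I(IK(IS))(SS(SS)(IK(IK)))(II(SI)(KI(II))(S(KS(SI))))
  →1  IK(IS)(SS(SS)(IK(IK)))(II(SI)(KI(II))(S(KS(SI))))
  →2  K(IS)(SS(SS)(IK(IK)))(II(SI)(KI(II))(S(KS(SI))))
  →3  IS(II(SI)(KI(II))(S(KS(SI))))
  →4  S(II(SI)(KI(II))(S(KS(SI))))
  →5  S(I(SI)(KI(II))(S(KS(SI))))
  →6  S(SI(KI(II))(S(KS(SI))))
  →7  S(I(S(KS(SI)))(KI(II)(S(KS(SI)))))
  →8  S(S(KS(SI))(KI(II)(S(KS(SI)))))
  →9  S(SS(KI(II)(S(KS(SI)))))
  →10  S(SS(I(S(KS(SI)))))
  →11  S(SS(S(KS(SI))))
  →12  S(SS(SS))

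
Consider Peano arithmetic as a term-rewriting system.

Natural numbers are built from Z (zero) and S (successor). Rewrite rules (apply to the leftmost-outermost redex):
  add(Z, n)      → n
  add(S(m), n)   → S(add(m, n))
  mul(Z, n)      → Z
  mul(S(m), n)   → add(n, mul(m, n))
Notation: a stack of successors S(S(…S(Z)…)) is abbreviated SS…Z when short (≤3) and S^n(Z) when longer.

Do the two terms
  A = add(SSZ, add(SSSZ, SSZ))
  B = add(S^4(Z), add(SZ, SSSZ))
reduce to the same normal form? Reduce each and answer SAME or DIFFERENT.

Answer: DIFFERENT — A ⇓ S^7(Z), B ⇓ S^8(Z)

Derivation:
Term A:
  start: add(SSZ, add(SSSZ, SSZ))
  step 1: S(add(SZ, add(SSSZ, SSZ)))
  step 2: S(S(add(Z, add(SSSZ, SSZ))))
  step 3: S(S(add(SSSZ, SSZ)))
  step 4: S(S(S(add(SSZ, SSZ))))
  step 5: S(S(S(S(add(SZ, SSZ)))))
  step 6: S(S(S(S(S(add(Z, SSZ))))))
  step 7: S^7(Z)

Term B:
  start: add(S^4(Z), add(SZ, SSSZ))
  step 1: S(add(SSSZ, add(SZ, SSSZ)))
  step 2: S(S(add(SSZ, add(SZ, SSSZ))))
  step 3: S(S(S(add(SZ, add(SZ, SSSZ)))))
  step 4: S(S(S(S(add(Z, add(SZ, SSSZ))))))
  step 5: S(S(S(S(add(SZ, SSSZ)))))
  step 6: S(S(S(S(S(add(Z, SSSZ))))))
  step 7: S^8(Z)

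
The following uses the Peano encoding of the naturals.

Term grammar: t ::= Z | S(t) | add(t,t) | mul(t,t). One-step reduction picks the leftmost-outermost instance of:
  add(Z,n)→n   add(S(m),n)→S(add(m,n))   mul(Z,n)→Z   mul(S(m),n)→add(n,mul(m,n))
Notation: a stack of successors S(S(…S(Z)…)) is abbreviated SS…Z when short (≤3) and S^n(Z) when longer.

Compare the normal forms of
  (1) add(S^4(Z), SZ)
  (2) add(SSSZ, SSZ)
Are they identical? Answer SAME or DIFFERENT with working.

Term A:
  start: add(S^4(Z), SZ)
  →1  S(add(SSSZ, SZ))
  →2  S(S(add(SSZ, SZ)))
  →3  S(S(S(add(SZ, SZ))))
  →4  S(S(S(S(add(Z, SZ)))))
  →5  S^5(Z)

Term B:
  start: add(SSSZ, SSZ)
  →1  S(add(SSZ, SSZ))
  →2  S(S(add(SZ, SSZ)))
  →3  S(S(S(add(Z, SSZ))))
  →4  S^5(Z)

Answer: SAME — A ⇓ S^5(Z), B ⇓ S^5(Z)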